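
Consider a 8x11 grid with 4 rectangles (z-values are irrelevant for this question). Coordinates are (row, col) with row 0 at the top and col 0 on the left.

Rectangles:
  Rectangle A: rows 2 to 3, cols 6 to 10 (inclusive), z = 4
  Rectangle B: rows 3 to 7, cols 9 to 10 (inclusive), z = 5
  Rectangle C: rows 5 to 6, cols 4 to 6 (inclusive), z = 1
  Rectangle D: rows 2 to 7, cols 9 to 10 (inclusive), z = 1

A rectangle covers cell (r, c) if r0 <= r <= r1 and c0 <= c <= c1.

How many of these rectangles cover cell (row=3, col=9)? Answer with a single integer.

Check cell (3,9):
  A: rows 2-3 cols 6-10 -> covers
  B: rows 3-7 cols 9-10 -> covers
  C: rows 5-6 cols 4-6 -> outside (row miss)
  D: rows 2-7 cols 9-10 -> covers
Count covering = 3

Answer: 3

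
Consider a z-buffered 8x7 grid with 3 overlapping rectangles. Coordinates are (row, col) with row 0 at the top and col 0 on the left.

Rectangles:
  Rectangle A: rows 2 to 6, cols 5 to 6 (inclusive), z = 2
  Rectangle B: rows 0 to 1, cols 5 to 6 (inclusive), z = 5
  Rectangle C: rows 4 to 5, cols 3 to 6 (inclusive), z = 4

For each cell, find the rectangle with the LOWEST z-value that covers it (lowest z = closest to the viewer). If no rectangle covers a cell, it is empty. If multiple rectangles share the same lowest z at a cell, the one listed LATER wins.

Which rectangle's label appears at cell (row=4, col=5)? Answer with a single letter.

Check cell (4,5):
  A: rows 2-6 cols 5-6 z=2 -> covers; best now A (z=2)
  B: rows 0-1 cols 5-6 -> outside (row miss)
  C: rows 4-5 cols 3-6 z=4 -> covers; best now A (z=2)
Winner: A at z=2

Answer: A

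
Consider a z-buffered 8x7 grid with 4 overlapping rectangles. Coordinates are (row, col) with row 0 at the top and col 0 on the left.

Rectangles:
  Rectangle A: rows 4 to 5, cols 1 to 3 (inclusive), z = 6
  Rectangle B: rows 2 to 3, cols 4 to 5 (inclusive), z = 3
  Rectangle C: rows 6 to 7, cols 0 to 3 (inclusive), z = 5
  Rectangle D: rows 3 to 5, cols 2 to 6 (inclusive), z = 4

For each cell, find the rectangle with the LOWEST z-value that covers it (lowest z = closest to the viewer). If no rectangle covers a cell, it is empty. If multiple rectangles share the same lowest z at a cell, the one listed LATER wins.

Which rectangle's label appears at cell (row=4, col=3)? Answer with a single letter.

Answer: D

Derivation:
Check cell (4,3):
  A: rows 4-5 cols 1-3 z=6 -> covers; best now A (z=6)
  B: rows 2-3 cols 4-5 -> outside (row miss)
  C: rows 6-7 cols 0-3 -> outside (row miss)
  D: rows 3-5 cols 2-6 z=4 -> covers; best now D (z=4)
Winner: D at z=4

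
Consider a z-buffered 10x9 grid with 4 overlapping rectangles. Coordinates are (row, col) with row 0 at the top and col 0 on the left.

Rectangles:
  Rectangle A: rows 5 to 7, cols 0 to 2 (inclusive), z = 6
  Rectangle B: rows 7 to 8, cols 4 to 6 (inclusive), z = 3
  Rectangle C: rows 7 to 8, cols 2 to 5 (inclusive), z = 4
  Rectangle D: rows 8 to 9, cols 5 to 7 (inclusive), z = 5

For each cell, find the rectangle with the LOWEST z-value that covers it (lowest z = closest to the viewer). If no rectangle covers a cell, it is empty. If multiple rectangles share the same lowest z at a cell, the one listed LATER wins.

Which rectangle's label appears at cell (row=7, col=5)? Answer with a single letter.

Answer: B

Derivation:
Check cell (7,5):
  A: rows 5-7 cols 0-2 -> outside (col miss)
  B: rows 7-8 cols 4-6 z=3 -> covers; best now B (z=3)
  C: rows 7-8 cols 2-5 z=4 -> covers; best now B (z=3)
  D: rows 8-9 cols 5-7 -> outside (row miss)
Winner: B at z=3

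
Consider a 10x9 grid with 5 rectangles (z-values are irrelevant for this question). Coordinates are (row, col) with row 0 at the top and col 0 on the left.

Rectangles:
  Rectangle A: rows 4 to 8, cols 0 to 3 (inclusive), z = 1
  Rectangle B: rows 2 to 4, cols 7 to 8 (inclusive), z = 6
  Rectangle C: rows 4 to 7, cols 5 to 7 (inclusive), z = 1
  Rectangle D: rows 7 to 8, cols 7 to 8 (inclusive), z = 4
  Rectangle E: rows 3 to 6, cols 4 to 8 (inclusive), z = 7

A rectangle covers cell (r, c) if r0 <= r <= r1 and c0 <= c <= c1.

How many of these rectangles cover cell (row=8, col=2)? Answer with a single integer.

Answer: 1

Derivation:
Check cell (8,2):
  A: rows 4-8 cols 0-3 -> covers
  B: rows 2-4 cols 7-8 -> outside (row miss)
  C: rows 4-7 cols 5-7 -> outside (row miss)
  D: rows 7-8 cols 7-8 -> outside (col miss)
  E: rows 3-6 cols 4-8 -> outside (row miss)
Count covering = 1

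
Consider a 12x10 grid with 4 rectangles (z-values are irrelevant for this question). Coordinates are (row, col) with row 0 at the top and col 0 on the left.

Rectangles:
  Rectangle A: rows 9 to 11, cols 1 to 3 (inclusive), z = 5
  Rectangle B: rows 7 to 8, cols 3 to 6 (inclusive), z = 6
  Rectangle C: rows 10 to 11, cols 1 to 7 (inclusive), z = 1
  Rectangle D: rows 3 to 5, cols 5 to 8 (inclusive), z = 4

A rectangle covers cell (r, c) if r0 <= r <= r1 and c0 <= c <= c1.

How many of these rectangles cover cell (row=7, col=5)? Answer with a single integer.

Answer: 1

Derivation:
Check cell (7,5):
  A: rows 9-11 cols 1-3 -> outside (row miss)
  B: rows 7-8 cols 3-6 -> covers
  C: rows 10-11 cols 1-7 -> outside (row miss)
  D: rows 3-5 cols 5-8 -> outside (row miss)
Count covering = 1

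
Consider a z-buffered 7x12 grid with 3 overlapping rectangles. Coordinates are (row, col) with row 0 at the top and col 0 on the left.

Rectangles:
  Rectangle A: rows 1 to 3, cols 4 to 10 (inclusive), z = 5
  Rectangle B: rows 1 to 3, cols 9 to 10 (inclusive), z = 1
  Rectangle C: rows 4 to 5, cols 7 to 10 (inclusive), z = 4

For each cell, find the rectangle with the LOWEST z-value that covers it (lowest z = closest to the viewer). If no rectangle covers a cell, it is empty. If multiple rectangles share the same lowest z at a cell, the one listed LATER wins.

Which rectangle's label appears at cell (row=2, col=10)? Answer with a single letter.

Answer: B

Derivation:
Check cell (2,10):
  A: rows 1-3 cols 4-10 z=5 -> covers; best now A (z=5)
  B: rows 1-3 cols 9-10 z=1 -> covers; best now B (z=1)
  C: rows 4-5 cols 7-10 -> outside (row miss)
Winner: B at z=1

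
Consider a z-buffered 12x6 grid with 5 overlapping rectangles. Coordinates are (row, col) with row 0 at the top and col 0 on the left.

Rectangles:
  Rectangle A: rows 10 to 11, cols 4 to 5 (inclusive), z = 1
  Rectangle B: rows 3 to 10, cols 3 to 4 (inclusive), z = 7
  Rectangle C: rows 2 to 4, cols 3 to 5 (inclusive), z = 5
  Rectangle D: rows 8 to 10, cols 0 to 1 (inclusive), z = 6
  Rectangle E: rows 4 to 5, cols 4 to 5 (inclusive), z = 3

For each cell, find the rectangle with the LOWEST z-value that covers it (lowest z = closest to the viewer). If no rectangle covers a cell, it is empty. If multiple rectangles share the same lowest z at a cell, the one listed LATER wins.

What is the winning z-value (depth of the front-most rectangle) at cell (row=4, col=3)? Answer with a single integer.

Answer: 5

Derivation:
Check cell (4,3):
  A: rows 10-11 cols 4-5 -> outside (row miss)
  B: rows 3-10 cols 3-4 z=7 -> covers; best now B (z=7)
  C: rows 2-4 cols 3-5 z=5 -> covers; best now C (z=5)
  D: rows 8-10 cols 0-1 -> outside (row miss)
  E: rows 4-5 cols 4-5 -> outside (col miss)
Winner: C at z=5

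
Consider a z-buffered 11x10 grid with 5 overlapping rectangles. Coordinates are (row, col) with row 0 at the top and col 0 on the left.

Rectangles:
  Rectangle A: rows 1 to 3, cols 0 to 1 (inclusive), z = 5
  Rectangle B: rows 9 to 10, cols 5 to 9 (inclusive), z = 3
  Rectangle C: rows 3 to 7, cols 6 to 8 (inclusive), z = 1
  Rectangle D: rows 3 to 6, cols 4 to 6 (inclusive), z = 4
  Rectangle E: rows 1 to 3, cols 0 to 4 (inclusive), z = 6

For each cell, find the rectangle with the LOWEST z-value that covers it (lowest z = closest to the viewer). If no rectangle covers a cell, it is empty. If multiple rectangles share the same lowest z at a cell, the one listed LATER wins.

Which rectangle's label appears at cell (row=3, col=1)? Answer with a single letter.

Check cell (3,1):
  A: rows 1-3 cols 0-1 z=5 -> covers; best now A (z=5)
  B: rows 9-10 cols 5-9 -> outside (row miss)
  C: rows 3-7 cols 6-8 -> outside (col miss)
  D: rows 3-6 cols 4-6 -> outside (col miss)
  E: rows 1-3 cols 0-4 z=6 -> covers; best now A (z=5)
Winner: A at z=5

Answer: A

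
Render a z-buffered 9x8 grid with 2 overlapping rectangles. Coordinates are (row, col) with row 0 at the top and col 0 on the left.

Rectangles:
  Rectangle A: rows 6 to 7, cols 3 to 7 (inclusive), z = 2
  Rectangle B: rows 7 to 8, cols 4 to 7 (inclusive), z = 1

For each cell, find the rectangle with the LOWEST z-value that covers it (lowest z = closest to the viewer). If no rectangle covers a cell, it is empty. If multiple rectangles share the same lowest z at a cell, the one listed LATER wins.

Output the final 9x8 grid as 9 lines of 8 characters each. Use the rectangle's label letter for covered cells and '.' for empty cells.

........
........
........
........
........
........
...AAAAA
...ABBBB
....BBBB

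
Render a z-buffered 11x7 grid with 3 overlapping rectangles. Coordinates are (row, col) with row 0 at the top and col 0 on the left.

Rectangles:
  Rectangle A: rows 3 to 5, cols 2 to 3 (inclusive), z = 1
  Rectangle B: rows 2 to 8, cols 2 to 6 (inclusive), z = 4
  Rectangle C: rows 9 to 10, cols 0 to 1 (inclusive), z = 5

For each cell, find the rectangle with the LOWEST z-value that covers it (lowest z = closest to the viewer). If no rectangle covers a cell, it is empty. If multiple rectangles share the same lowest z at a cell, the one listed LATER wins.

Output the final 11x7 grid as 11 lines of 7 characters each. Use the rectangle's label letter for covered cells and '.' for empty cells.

.......
.......
..BBBBB
..AABBB
..AABBB
..AABBB
..BBBBB
..BBBBB
..BBBBB
CC.....
CC.....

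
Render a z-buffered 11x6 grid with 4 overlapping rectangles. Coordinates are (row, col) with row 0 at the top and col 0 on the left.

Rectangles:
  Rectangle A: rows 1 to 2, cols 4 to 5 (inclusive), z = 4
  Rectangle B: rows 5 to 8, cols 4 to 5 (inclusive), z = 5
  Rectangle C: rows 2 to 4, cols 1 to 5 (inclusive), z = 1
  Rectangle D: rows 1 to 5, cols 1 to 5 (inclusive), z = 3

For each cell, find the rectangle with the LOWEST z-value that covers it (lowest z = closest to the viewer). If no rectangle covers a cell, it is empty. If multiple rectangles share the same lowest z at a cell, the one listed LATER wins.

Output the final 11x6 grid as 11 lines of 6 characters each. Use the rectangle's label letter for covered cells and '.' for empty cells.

......
.DDDDD
.CCCCC
.CCCCC
.CCCCC
.DDDDD
....BB
....BB
....BB
......
......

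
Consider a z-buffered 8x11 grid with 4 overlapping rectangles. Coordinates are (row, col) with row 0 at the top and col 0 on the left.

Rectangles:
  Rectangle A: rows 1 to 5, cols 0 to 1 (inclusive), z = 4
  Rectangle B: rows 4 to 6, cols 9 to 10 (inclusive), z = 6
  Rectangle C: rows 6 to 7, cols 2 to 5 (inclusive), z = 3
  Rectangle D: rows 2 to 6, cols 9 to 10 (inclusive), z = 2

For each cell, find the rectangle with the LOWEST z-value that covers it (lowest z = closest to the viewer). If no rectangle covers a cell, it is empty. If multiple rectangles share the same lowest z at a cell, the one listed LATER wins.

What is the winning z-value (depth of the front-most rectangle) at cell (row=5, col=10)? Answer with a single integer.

Check cell (5,10):
  A: rows 1-5 cols 0-1 -> outside (col miss)
  B: rows 4-6 cols 9-10 z=6 -> covers; best now B (z=6)
  C: rows 6-7 cols 2-5 -> outside (row miss)
  D: rows 2-6 cols 9-10 z=2 -> covers; best now D (z=2)
Winner: D at z=2

Answer: 2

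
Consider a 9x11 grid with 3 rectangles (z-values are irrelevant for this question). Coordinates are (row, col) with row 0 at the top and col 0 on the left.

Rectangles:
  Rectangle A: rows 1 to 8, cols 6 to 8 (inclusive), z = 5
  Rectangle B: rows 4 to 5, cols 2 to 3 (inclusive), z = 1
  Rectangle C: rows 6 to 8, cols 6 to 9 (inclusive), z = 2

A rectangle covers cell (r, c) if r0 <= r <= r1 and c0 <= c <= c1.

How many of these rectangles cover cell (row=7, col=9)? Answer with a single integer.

Answer: 1

Derivation:
Check cell (7,9):
  A: rows 1-8 cols 6-8 -> outside (col miss)
  B: rows 4-5 cols 2-3 -> outside (row miss)
  C: rows 6-8 cols 6-9 -> covers
Count covering = 1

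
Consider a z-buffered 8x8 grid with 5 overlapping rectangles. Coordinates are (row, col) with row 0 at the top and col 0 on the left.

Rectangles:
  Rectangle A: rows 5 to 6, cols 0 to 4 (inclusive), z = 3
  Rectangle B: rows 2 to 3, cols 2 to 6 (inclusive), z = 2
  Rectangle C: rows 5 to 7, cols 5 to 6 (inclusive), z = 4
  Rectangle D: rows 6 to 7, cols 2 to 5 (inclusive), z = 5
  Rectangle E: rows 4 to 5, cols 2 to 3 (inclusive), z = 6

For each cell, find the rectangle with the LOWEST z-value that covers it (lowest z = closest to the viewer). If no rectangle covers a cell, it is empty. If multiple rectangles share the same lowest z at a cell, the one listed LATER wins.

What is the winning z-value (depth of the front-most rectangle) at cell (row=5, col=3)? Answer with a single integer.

Check cell (5,3):
  A: rows 5-6 cols 0-4 z=3 -> covers; best now A (z=3)
  B: rows 2-3 cols 2-6 -> outside (row miss)
  C: rows 5-7 cols 5-6 -> outside (col miss)
  D: rows 6-7 cols 2-5 -> outside (row miss)
  E: rows 4-5 cols 2-3 z=6 -> covers; best now A (z=3)
Winner: A at z=3

Answer: 3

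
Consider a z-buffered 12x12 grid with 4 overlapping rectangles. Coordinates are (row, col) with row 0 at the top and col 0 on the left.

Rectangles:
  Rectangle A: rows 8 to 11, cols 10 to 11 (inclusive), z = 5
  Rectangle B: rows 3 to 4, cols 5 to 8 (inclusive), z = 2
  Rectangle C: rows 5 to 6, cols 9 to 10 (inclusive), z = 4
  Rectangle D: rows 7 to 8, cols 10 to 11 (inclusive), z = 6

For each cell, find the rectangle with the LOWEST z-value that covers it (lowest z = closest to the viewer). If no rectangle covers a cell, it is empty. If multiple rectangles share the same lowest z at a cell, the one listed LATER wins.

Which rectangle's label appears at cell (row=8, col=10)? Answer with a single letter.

Answer: A

Derivation:
Check cell (8,10):
  A: rows 8-11 cols 10-11 z=5 -> covers; best now A (z=5)
  B: rows 3-4 cols 5-8 -> outside (row miss)
  C: rows 5-6 cols 9-10 -> outside (row miss)
  D: rows 7-8 cols 10-11 z=6 -> covers; best now A (z=5)
Winner: A at z=5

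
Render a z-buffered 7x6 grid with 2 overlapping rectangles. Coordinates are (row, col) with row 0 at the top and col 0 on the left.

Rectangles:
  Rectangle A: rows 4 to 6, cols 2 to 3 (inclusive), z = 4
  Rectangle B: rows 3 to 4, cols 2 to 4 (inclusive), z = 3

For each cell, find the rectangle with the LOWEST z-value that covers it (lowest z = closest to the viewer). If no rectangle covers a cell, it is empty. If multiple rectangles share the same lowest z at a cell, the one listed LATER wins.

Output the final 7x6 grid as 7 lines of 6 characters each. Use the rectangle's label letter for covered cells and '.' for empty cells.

......
......
......
..BBB.
..BBB.
..AA..
..AA..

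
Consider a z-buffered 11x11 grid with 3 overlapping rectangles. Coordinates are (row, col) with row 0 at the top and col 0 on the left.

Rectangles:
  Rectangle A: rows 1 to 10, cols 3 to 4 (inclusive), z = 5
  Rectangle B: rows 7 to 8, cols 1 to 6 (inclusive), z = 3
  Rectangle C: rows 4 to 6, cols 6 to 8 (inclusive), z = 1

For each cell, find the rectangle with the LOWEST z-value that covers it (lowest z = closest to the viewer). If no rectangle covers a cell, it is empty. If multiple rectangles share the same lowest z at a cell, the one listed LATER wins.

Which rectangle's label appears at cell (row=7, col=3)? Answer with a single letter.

Answer: B

Derivation:
Check cell (7,3):
  A: rows 1-10 cols 3-4 z=5 -> covers; best now A (z=5)
  B: rows 7-8 cols 1-6 z=3 -> covers; best now B (z=3)
  C: rows 4-6 cols 6-8 -> outside (row miss)
Winner: B at z=3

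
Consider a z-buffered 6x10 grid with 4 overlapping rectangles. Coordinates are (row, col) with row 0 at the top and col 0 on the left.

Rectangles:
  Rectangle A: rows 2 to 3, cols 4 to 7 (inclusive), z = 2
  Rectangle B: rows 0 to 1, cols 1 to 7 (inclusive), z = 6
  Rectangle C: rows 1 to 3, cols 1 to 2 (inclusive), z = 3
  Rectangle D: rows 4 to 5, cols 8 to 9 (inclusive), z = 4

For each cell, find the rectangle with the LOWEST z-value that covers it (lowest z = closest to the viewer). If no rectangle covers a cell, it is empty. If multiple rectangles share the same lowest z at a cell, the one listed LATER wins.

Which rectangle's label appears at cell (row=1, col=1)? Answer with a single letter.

Check cell (1,1):
  A: rows 2-3 cols 4-7 -> outside (row miss)
  B: rows 0-1 cols 1-7 z=6 -> covers; best now B (z=6)
  C: rows 1-3 cols 1-2 z=3 -> covers; best now C (z=3)
  D: rows 4-5 cols 8-9 -> outside (row miss)
Winner: C at z=3

Answer: C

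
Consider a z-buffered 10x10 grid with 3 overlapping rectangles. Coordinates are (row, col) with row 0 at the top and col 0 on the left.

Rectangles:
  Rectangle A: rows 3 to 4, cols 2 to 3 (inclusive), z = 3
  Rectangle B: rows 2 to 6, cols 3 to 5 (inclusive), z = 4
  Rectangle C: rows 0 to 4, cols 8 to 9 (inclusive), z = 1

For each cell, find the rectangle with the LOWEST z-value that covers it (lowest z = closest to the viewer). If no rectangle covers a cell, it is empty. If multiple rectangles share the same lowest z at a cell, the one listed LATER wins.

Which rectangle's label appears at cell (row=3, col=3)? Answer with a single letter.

Check cell (3,3):
  A: rows 3-4 cols 2-3 z=3 -> covers; best now A (z=3)
  B: rows 2-6 cols 3-5 z=4 -> covers; best now A (z=3)
  C: rows 0-4 cols 8-9 -> outside (col miss)
Winner: A at z=3

Answer: A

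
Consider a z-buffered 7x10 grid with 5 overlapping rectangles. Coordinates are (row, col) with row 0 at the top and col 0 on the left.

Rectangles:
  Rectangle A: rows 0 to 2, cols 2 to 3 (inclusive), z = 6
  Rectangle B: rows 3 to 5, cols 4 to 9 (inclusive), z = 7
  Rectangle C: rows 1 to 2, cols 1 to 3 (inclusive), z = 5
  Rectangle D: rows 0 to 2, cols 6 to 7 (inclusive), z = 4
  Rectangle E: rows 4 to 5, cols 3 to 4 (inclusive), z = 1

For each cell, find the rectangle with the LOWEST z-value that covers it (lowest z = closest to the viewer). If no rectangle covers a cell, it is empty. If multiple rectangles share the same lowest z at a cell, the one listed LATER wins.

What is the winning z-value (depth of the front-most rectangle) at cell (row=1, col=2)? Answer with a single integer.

Answer: 5

Derivation:
Check cell (1,2):
  A: rows 0-2 cols 2-3 z=6 -> covers; best now A (z=6)
  B: rows 3-5 cols 4-9 -> outside (row miss)
  C: rows 1-2 cols 1-3 z=5 -> covers; best now C (z=5)
  D: rows 0-2 cols 6-7 -> outside (col miss)
  E: rows 4-5 cols 3-4 -> outside (row miss)
Winner: C at z=5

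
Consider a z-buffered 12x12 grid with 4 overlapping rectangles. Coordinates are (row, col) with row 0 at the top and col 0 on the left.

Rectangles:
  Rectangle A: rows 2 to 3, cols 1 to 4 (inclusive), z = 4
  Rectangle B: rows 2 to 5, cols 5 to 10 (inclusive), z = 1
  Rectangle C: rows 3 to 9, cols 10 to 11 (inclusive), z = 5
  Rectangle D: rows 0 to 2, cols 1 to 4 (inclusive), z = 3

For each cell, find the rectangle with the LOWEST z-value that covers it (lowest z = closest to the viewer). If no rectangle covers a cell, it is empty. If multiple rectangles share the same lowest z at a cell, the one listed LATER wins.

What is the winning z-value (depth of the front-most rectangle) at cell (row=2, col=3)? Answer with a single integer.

Answer: 3

Derivation:
Check cell (2,3):
  A: rows 2-3 cols 1-4 z=4 -> covers; best now A (z=4)
  B: rows 2-5 cols 5-10 -> outside (col miss)
  C: rows 3-9 cols 10-11 -> outside (row miss)
  D: rows 0-2 cols 1-4 z=3 -> covers; best now D (z=3)
Winner: D at z=3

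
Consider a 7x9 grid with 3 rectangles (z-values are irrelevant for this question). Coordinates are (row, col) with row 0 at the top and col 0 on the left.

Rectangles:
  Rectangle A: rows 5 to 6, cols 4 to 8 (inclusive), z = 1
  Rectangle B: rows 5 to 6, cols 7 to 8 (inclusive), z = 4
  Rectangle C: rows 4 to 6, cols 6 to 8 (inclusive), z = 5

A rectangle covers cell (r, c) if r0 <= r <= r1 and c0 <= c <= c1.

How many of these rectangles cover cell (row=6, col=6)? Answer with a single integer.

Check cell (6,6):
  A: rows 5-6 cols 4-8 -> covers
  B: rows 5-6 cols 7-8 -> outside (col miss)
  C: rows 4-6 cols 6-8 -> covers
Count covering = 2

Answer: 2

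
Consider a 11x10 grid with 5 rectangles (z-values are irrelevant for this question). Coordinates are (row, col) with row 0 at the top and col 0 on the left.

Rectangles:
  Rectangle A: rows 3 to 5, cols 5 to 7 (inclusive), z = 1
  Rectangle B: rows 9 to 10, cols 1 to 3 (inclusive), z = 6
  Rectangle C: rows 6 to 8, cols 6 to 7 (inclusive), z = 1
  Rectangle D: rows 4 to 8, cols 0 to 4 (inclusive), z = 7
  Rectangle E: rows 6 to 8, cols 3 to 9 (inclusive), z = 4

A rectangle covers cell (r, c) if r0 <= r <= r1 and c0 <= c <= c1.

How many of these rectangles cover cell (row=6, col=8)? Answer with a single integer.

Check cell (6,8):
  A: rows 3-5 cols 5-7 -> outside (row miss)
  B: rows 9-10 cols 1-3 -> outside (row miss)
  C: rows 6-8 cols 6-7 -> outside (col miss)
  D: rows 4-8 cols 0-4 -> outside (col miss)
  E: rows 6-8 cols 3-9 -> covers
Count covering = 1

Answer: 1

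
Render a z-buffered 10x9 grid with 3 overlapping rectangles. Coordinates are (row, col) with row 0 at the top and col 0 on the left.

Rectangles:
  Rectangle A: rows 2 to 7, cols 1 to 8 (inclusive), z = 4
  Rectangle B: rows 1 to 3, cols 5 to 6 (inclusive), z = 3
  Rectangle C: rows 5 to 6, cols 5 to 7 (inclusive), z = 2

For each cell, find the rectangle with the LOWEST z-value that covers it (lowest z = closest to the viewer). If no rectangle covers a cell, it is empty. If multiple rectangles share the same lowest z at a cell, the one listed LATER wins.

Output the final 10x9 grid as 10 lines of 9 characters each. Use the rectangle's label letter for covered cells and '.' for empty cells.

.........
.....BB..
.AAAABBAA
.AAAABBAA
.AAAAAAAA
.AAAACCCA
.AAAACCCA
.AAAAAAAA
.........
.........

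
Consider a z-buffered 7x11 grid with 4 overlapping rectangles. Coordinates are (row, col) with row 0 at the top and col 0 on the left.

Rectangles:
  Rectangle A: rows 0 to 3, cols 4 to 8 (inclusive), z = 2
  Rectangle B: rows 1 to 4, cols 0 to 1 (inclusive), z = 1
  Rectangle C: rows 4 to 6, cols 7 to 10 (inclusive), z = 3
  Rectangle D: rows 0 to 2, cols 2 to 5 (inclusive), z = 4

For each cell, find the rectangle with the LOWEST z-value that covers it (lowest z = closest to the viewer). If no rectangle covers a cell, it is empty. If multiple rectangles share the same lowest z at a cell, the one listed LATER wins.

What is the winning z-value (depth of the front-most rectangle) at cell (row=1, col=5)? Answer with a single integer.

Answer: 2

Derivation:
Check cell (1,5):
  A: rows 0-3 cols 4-8 z=2 -> covers; best now A (z=2)
  B: rows 1-4 cols 0-1 -> outside (col miss)
  C: rows 4-6 cols 7-10 -> outside (row miss)
  D: rows 0-2 cols 2-5 z=4 -> covers; best now A (z=2)
Winner: A at z=2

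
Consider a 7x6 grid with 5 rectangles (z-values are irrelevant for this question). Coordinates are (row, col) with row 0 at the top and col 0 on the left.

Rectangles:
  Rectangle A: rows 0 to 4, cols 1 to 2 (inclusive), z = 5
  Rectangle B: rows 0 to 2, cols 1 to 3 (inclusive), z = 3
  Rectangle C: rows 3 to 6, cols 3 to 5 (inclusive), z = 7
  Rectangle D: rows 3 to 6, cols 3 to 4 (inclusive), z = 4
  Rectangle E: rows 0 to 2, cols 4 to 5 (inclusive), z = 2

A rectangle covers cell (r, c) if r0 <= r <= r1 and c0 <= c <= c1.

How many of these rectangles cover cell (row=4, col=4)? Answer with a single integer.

Check cell (4,4):
  A: rows 0-4 cols 1-2 -> outside (col miss)
  B: rows 0-2 cols 1-3 -> outside (row miss)
  C: rows 3-6 cols 3-5 -> covers
  D: rows 3-6 cols 3-4 -> covers
  E: rows 0-2 cols 4-5 -> outside (row miss)
Count covering = 2

Answer: 2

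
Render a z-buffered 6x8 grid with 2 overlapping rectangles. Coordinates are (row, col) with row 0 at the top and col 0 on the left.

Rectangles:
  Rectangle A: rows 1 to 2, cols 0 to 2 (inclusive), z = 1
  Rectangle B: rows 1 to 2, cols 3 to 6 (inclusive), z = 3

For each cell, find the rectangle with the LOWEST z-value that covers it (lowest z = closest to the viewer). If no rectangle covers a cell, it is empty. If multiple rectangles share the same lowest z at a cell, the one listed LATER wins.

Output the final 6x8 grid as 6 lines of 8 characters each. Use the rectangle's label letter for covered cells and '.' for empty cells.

........
AAABBBB.
AAABBBB.
........
........
........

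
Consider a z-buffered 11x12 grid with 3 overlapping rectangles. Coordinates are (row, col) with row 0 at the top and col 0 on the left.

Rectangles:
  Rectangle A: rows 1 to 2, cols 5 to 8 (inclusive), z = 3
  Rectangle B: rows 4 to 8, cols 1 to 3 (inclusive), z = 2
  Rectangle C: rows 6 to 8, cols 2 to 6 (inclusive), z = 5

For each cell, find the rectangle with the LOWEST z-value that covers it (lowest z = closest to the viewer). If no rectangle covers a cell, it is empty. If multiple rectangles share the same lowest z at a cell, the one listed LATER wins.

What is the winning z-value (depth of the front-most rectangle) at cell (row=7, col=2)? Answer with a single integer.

Check cell (7,2):
  A: rows 1-2 cols 5-8 -> outside (row miss)
  B: rows 4-8 cols 1-3 z=2 -> covers; best now B (z=2)
  C: rows 6-8 cols 2-6 z=5 -> covers; best now B (z=2)
Winner: B at z=2

Answer: 2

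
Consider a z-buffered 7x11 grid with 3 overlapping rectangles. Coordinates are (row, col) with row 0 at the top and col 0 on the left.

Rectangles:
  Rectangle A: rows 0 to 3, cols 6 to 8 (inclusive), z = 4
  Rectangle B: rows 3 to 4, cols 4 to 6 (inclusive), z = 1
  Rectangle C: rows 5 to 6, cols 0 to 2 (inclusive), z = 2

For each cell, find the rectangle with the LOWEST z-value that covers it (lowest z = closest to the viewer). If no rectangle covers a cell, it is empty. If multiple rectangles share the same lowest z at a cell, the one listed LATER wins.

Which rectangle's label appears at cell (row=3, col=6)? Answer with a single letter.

Check cell (3,6):
  A: rows 0-3 cols 6-8 z=4 -> covers; best now A (z=4)
  B: rows 3-4 cols 4-6 z=1 -> covers; best now B (z=1)
  C: rows 5-6 cols 0-2 -> outside (row miss)
Winner: B at z=1

Answer: B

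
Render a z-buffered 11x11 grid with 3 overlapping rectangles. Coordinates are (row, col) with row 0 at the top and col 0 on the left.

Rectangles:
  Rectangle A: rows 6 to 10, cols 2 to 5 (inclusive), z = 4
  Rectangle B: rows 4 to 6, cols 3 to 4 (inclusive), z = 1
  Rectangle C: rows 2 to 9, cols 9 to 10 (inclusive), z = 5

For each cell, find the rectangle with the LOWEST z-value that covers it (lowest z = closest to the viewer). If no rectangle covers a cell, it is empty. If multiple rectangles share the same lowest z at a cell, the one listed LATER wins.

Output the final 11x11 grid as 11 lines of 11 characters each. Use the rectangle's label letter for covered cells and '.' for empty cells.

...........
...........
.........CC
.........CC
...BB....CC
...BB....CC
..ABBA...CC
..AAAA...CC
..AAAA...CC
..AAAA...CC
..AAAA.....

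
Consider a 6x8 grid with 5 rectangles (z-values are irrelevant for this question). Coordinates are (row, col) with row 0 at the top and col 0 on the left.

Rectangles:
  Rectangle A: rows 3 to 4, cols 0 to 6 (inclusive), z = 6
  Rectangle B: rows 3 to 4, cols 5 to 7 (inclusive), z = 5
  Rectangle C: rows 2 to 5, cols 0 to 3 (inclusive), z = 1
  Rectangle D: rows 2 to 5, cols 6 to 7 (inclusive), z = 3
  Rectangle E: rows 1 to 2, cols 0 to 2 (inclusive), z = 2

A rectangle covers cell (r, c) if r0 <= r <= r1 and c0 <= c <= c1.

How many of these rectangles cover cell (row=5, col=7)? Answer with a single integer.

Answer: 1

Derivation:
Check cell (5,7):
  A: rows 3-4 cols 0-6 -> outside (row miss)
  B: rows 3-4 cols 5-7 -> outside (row miss)
  C: rows 2-5 cols 0-3 -> outside (col miss)
  D: rows 2-5 cols 6-7 -> covers
  E: rows 1-2 cols 0-2 -> outside (row miss)
Count covering = 1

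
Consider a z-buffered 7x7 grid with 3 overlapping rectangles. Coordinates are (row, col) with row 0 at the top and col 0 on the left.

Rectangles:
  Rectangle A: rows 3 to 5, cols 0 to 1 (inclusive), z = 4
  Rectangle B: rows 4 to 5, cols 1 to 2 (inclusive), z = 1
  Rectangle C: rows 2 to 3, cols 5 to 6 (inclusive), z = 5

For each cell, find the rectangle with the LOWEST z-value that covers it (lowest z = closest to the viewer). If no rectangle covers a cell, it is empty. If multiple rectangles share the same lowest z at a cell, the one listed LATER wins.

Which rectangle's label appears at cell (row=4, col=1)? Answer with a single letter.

Check cell (4,1):
  A: rows 3-5 cols 0-1 z=4 -> covers; best now A (z=4)
  B: rows 4-5 cols 1-2 z=1 -> covers; best now B (z=1)
  C: rows 2-3 cols 5-6 -> outside (row miss)
Winner: B at z=1

Answer: B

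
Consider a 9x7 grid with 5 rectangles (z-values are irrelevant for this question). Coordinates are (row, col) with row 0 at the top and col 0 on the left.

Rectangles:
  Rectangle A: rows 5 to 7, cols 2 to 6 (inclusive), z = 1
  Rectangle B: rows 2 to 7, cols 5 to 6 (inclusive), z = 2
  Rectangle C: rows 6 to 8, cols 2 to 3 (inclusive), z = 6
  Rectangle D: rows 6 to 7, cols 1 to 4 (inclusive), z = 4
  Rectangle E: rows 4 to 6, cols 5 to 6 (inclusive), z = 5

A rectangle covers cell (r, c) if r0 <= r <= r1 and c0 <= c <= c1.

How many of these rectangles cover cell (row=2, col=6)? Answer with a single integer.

Check cell (2,6):
  A: rows 5-7 cols 2-6 -> outside (row miss)
  B: rows 2-7 cols 5-6 -> covers
  C: rows 6-8 cols 2-3 -> outside (row miss)
  D: rows 6-7 cols 1-4 -> outside (row miss)
  E: rows 4-6 cols 5-6 -> outside (row miss)
Count covering = 1

Answer: 1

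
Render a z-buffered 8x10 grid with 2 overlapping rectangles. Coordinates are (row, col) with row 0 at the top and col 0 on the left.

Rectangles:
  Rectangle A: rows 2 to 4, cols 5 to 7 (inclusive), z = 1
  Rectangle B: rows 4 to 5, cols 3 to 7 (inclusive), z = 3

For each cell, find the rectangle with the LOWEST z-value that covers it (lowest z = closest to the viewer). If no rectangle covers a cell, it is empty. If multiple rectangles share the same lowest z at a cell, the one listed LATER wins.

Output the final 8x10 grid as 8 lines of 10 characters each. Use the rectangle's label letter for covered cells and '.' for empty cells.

..........
..........
.....AAA..
.....AAA..
...BBAAA..
...BBBBB..
..........
..........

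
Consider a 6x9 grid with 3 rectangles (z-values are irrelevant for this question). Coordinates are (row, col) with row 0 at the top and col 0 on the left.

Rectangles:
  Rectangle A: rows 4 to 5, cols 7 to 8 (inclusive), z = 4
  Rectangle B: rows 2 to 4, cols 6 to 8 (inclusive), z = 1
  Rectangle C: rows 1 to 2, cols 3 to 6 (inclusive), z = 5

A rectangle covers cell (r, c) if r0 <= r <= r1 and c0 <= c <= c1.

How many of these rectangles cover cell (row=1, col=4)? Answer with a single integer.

Answer: 1

Derivation:
Check cell (1,4):
  A: rows 4-5 cols 7-8 -> outside (row miss)
  B: rows 2-4 cols 6-8 -> outside (row miss)
  C: rows 1-2 cols 3-6 -> covers
Count covering = 1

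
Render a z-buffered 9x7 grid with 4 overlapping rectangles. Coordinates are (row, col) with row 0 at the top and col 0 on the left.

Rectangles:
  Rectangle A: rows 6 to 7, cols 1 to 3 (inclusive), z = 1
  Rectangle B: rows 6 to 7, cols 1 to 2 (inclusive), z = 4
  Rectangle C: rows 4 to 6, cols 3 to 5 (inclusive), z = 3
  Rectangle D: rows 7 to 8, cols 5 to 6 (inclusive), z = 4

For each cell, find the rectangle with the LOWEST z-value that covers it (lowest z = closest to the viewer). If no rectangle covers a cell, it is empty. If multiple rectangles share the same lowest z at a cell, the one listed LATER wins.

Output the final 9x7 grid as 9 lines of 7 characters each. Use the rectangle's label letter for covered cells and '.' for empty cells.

.......
.......
.......
.......
...CCC.
...CCC.
.AAACC.
.AAA.DD
.....DD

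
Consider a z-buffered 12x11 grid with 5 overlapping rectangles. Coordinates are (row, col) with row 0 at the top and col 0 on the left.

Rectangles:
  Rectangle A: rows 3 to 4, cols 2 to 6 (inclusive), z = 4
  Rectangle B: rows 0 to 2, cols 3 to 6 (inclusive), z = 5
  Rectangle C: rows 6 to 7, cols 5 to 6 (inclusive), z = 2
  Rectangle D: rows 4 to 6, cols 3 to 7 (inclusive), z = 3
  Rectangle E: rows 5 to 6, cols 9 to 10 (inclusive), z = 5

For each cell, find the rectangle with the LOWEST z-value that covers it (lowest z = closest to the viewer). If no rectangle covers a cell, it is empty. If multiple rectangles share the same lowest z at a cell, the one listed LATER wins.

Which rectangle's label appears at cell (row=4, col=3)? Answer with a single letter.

Check cell (4,3):
  A: rows 3-4 cols 2-6 z=4 -> covers; best now A (z=4)
  B: rows 0-2 cols 3-6 -> outside (row miss)
  C: rows 6-7 cols 5-6 -> outside (row miss)
  D: rows 4-6 cols 3-7 z=3 -> covers; best now D (z=3)
  E: rows 5-6 cols 9-10 -> outside (row miss)
Winner: D at z=3

Answer: D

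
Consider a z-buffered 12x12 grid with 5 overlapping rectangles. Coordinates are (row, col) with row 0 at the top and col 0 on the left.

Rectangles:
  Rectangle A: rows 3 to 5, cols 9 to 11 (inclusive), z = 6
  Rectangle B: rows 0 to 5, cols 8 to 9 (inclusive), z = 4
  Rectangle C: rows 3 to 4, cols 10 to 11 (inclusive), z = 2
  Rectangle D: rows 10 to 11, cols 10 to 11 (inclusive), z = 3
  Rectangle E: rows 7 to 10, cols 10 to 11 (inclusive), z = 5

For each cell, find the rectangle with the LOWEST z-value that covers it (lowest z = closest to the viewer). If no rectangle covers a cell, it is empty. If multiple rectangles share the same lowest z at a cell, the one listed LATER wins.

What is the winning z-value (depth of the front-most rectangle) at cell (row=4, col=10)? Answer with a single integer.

Answer: 2

Derivation:
Check cell (4,10):
  A: rows 3-5 cols 9-11 z=6 -> covers; best now A (z=6)
  B: rows 0-5 cols 8-9 -> outside (col miss)
  C: rows 3-4 cols 10-11 z=2 -> covers; best now C (z=2)
  D: rows 10-11 cols 10-11 -> outside (row miss)
  E: rows 7-10 cols 10-11 -> outside (row miss)
Winner: C at z=2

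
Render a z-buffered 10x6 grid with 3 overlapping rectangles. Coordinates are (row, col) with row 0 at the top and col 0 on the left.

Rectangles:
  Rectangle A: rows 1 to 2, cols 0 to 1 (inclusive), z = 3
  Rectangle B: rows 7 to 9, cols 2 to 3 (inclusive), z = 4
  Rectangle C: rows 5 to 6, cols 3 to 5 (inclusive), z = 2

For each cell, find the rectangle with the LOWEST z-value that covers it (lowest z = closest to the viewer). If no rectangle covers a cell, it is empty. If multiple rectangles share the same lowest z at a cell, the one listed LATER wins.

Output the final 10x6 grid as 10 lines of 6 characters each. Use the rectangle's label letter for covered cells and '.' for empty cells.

......
AA....
AA....
......
......
...CCC
...CCC
..BB..
..BB..
..BB..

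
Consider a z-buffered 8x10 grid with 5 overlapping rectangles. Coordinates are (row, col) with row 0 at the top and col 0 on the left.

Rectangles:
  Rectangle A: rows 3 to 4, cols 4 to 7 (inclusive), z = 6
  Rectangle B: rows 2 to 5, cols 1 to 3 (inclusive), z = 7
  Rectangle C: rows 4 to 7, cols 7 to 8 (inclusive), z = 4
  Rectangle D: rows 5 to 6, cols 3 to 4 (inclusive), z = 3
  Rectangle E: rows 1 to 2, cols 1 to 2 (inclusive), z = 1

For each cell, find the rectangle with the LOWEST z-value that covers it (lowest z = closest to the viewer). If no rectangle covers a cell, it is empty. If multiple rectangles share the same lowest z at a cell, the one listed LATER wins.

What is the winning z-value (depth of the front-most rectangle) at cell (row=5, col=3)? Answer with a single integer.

Answer: 3

Derivation:
Check cell (5,3):
  A: rows 3-4 cols 4-7 -> outside (row miss)
  B: rows 2-5 cols 1-3 z=7 -> covers; best now B (z=7)
  C: rows 4-7 cols 7-8 -> outside (col miss)
  D: rows 5-6 cols 3-4 z=3 -> covers; best now D (z=3)
  E: rows 1-2 cols 1-2 -> outside (row miss)
Winner: D at z=3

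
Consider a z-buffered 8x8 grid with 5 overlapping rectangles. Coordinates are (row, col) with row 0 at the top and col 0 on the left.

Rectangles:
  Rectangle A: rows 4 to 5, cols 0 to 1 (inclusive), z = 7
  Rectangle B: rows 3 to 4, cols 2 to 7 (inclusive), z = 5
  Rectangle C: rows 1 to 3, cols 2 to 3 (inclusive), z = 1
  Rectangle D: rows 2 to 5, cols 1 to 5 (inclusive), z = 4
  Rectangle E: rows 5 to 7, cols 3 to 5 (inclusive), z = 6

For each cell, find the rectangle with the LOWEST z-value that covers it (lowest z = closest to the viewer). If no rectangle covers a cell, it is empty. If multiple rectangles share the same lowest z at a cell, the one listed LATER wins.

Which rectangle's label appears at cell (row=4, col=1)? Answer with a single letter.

Answer: D

Derivation:
Check cell (4,1):
  A: rows 4-5 cols 0-1 z=7 -> covers; best now A (z=7)
  B: rows 3-4 cols 2-7 -> outside (col miss)
  C: rows 1-3 cols 2-3 -> outside (row miss)
  D: rows 2-5 cols 1-5 z=4 -> covers; best now D (z=4)
  E: rows 5-7 cols 3-5 -> outside (row miss)
Winner: D at z=4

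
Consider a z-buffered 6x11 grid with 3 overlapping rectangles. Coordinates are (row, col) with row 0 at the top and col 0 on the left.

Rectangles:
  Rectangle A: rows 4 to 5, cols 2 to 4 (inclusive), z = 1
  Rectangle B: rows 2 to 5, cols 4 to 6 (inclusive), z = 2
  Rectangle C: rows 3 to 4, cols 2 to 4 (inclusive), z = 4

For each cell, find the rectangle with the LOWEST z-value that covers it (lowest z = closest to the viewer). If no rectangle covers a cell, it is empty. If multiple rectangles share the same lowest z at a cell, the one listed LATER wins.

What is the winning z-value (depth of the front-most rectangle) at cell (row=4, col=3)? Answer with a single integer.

Check cell (4,3):
  A: rows 4-5 cols 2-4 z=1 -> covers; best now A (z=1)
  B: rows 2-5 cols 4-6 -> outside (col miss)
  C: rows 3-4 cols 2-4 z=4 -> covers; best now A (z=1)
Winner: A at z=1

Answer: 1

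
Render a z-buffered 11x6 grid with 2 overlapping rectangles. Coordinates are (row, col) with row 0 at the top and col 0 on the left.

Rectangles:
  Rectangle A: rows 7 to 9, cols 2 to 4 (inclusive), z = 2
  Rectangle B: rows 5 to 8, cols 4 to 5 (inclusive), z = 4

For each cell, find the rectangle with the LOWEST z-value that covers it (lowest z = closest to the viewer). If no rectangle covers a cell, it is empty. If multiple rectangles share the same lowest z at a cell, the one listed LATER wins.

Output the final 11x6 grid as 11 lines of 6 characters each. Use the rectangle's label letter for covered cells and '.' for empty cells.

......
......
......
......
......
....BB
....BB
..AAAB
..AAAB
..AAA.
......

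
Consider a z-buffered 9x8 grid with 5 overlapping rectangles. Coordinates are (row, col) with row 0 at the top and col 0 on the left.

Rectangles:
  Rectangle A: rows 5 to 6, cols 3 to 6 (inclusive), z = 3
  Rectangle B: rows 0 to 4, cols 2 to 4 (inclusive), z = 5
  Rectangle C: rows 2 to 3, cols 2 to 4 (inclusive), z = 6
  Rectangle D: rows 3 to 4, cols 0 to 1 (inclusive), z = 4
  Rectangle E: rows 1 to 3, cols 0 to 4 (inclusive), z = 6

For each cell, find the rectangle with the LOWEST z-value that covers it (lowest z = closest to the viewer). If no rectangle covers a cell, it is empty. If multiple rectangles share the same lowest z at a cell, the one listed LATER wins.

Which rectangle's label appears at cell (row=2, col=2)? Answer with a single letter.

Check cell (2,2):
  A: rows 5-6 cols 3-6 -> outside (row miss)
  B: rows 0-4 cols 2-4 z=5 -> covers; best now B (z=5)
  C: rows 2-3 cols 2-4 z=6 -> covers; best now B (z=5)
  D: rows 3-4 cols 0-1 -> outside (row miss)
  E: rows 1-3 cols 0-4 z=6 -> covers; best now B (z=5)
Winner: B at z=5

Answer: B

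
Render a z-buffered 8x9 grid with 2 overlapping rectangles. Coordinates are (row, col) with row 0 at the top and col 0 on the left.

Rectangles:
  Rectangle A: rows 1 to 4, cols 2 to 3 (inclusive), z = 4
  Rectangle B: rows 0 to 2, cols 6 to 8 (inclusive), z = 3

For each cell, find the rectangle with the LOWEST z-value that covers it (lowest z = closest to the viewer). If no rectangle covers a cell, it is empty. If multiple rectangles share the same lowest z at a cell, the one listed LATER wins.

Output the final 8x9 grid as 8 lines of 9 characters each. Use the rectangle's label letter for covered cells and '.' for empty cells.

......BBB
..AA..BBB
..AA..BBB
..AA.....
..AA.....
.........
.........
.........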